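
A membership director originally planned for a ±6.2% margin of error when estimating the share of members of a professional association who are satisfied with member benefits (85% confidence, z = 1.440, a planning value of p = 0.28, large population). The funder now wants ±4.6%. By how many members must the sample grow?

89

At ±6.2%: n = 1.440² × 0.2016 / 0.062² ≈ 108.75 → 109.
At ±4.6%: n = 1.440² × 0.2016 / 0.046² ≈ 197.56 → 198.
Additional respondents: 198 − 109 = 89.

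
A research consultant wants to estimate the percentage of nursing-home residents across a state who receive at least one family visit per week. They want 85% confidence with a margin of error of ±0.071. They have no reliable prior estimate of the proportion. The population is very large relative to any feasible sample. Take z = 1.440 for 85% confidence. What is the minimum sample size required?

With no prior estimate, use p = 0.5, giving p(1−p) = 0.25.
n = z²·p(1−p)/E² = 1.440² × 0.2500 / 0.071² = 2.0736 × 0.2500 / 0.005041 ≈ 102.84.
Rounding up gives n = 103.

103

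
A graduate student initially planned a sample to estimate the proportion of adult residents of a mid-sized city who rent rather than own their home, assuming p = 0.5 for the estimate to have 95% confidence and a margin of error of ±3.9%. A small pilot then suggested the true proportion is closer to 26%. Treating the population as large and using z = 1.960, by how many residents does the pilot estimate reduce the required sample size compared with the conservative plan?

146

Conservative (p = 0.5): n = 1.960² × 0.25 / 0.039² ≈ 631.43 → 632.
Using p = 0.26: p(1−p) = 0.1924, so n = 1.960² × 0.1924 / 0.039² ≈ 485.95 → 486.
Reduction: 632 − 486 = 146.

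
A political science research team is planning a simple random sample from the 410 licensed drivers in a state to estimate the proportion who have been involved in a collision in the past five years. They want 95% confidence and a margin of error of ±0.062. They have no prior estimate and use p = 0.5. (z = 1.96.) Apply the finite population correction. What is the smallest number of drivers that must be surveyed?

Unadjusted: n₀ = 1.96² × 0.50 × 0.50 / 0.062² ≈ 249.84, so n₀ = 250.
Finite population correction with N = 410: n = n₀ / (1 + (n₀−1)/N) = 250 / (1 + 249/410) = 250 / 1.6073 ≈ 155.54.
Rounding up, n = 156.

156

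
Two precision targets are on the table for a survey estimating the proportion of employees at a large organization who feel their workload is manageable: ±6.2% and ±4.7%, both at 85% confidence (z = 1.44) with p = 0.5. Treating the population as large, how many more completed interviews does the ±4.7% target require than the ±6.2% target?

At ±6.2%: n = 1.44² × 0.2500 / 0.062² ≈ 134.86 → 135.
At ±4.7%: n = 1.44² × 0.2500 / 0.047² ≈ 234.68 → 235.
Additional respondents: 235 − 135 = 100.

100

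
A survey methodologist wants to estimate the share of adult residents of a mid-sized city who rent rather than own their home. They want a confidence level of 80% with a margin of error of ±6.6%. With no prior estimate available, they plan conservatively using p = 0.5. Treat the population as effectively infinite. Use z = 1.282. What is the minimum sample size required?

With p = 0.5, p(1−p) = 0.25.
n = z²·p(1−p)/E² = 1.282² × 0.2500 / 0.066² = 1.6435 × 0.2500 / 0.004356 ≈ 94.33.
Rounding up gives n = 95.

95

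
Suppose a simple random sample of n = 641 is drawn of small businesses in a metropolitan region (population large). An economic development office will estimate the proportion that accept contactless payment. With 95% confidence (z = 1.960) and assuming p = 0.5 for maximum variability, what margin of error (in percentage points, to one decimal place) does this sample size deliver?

SE(p̂) = √[p(1−p)/n] = √[0.2500/641] = 0.01975.
E = z × SE = 1.960 × 0.01975 = 0.03871, or 3.9 percentage points.

3.9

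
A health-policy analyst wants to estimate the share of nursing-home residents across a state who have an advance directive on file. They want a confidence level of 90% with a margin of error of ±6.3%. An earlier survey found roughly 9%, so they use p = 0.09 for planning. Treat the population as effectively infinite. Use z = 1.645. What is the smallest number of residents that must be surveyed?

With p = 0.09, p(1−p) = 0.0819.
n = z²·p(1−p)/E² = 1.645² × 0.0819 / 0.063² = 2.7060 × 0.0819 / 0.003969 ≈ 55.84.
Rounding up gives n = 56.

56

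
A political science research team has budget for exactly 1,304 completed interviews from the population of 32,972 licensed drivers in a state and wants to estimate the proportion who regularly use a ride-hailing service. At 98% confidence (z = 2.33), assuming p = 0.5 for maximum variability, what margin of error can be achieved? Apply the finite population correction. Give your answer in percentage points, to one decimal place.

3.2

Finite-population factor: (N−n)/(N−1) = (32972−1304)/(32972−1) = 0.9605.
SE(p̂) = √[p(1−p)/n · (N−n)/(N−1)] = √[0.2500/1304 × 0.9605] = 0.01357.
E = z × SE = 2.33 × 0.01357 = 0.03162 ≈ 3.2 percentage points.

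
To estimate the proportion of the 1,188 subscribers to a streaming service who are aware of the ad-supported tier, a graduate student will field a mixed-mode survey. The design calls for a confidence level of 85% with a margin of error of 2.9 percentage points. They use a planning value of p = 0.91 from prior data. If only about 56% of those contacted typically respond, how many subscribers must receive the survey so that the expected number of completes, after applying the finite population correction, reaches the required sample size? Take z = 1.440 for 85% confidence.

309

Completed interviews needed (unadjusted): n₀ = 1.440² × 0.0819 / 0.029² ≈ 201.94 → 202.
FPC for N = 1,188: n = 202 / (1 + 201/1188) = 202 / 1.1692 ≈ 172.77 → 173.
At a 56% response rate, contacts needed = 173 / 0.56 ≈ 308.93 → 309.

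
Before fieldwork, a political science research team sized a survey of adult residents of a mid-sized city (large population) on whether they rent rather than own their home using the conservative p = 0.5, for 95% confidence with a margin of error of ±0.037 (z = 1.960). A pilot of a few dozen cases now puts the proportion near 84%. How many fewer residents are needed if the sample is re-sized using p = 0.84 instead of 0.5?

324

Conservative (p = 0.5): n = 1.960² × 0.25 / 0.037² ≈ 701.53 → 702.
Using p = 0.84: p(1−p) = 0.1344, so n = 1.960² × 0.1344 / 0.037² ≈ 377.14 → 378.
Reduction: 702 − 378 = 324.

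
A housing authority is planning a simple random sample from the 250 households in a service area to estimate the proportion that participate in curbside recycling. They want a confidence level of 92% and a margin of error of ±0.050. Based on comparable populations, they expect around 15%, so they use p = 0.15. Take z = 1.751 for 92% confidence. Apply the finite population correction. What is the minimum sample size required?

Unadjusted: n₀ = 1.751² × 0.15 × 0.85 / 0.050² ≈ 156.37, so n₀ = 157.
Finite population correction with N = 250: n = n₀ / (1 + (n₀−1)/N) = 157 / (1 + 156/250) = 157 / 1.6240 ≈ 96.67.
Rounding up, n = 97.

97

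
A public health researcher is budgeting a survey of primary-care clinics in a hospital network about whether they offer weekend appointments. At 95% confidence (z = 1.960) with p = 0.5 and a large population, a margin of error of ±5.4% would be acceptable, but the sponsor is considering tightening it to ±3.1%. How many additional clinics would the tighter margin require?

670

At ±5.4%: n = 1.960² × 0.2500 / 0.054² ≈ 329.36 → 330.
At ±3.1%: n = 1.960² × 0.2500 / 0.031² ≈ 999.38 → 1000.
Additional respondents: 1000 − 330 = 670.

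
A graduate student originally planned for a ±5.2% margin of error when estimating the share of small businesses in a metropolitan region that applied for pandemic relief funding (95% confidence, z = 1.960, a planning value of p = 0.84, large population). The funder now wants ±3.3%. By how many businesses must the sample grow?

At ±5.2%: n = 1.960² × 0.1344 / 0.052² ≈ 190.94 → 191.
At ±3.3%: n = 1.960² × 0.1344 / 0.033² ≈ 474.11 → 475.
Additional respondents: 475 − 191 = 284.

284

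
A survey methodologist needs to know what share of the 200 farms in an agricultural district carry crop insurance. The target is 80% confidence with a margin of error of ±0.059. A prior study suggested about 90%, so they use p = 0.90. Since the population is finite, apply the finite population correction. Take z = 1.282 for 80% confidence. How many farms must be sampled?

36

Unadjusted: n₀ = 1.282² × 0.90 × 0.10 / 0.059² ≈ 42.49, so n₀ = 43.
Finite population correction with N = 200: n = n₀ / (1 + (n₀−1)/N) = 43 / (1 + 42/200) = 43 / 1.2100 ≈ 35.54.
Rounding up, n = 36.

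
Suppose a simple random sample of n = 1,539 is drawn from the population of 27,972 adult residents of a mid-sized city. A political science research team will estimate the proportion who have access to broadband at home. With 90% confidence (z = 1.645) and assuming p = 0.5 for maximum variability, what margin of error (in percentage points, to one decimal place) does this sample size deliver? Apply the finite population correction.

Finite-population factor: (N−n)/(N−1) = (27972−1539)/(27972−1) = 0.9450.
SE(p̂) = √[p(1−p)/n · (N−n)/(N−1)] = √[0.2500/1539 × 0.9450] = 0.01239.
E = z × SE = 1.645 × 0.01239 = 0.02038 ≈ 2.0 percentage points.

2.0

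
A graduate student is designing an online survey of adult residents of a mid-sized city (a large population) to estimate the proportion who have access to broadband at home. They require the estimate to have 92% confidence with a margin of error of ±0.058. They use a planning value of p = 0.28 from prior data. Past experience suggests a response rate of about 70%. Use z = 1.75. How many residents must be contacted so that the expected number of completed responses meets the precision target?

Completed interviews needed: n₀ = 1.75² × 0.2016 / 0.058² ≈ 183.53 → 184.
At a 70% response rate, contacts needed = 184 / 0.70 ≈ 262.86 → 263.

263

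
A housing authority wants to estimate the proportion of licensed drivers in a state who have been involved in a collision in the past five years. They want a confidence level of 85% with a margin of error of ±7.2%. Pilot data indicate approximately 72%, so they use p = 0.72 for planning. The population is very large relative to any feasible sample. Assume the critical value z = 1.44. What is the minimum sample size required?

With p = 0.72, p(1−p) = 0.2016.
n = z²·p(1−p)/E² = 1.44² × 0.2016 / 0.072² = 2.0736 × 0.2016 / 0.005184 ≈ 80.64.
Rounding up gives n = 81.

81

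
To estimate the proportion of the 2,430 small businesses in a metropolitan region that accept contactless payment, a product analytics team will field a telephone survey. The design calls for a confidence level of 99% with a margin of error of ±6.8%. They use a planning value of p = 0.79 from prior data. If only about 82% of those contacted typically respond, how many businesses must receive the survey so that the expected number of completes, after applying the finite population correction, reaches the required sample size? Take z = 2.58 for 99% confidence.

Completed interviews needed (unadjusted): n₀ = 2.58² × 0.1659 / 0.068² ≈ 238.82 → 239.
FPC for N = 2,430: n = 239 / (1 + 238/2430) = 239 / 1.0979 ≈ 217.68 → 218.
At an 82% response rate, contacts needed = 218 / 0.82 ≈ 265.85 → 266.

266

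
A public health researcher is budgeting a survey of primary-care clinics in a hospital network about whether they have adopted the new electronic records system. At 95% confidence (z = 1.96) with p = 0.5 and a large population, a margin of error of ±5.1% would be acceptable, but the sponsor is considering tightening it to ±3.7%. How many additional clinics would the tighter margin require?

At ±5.1%: n = 1.96² × 0.2500 / 0.051² ≈ 369.24 → 370.
At ±3.7%: n = 1.96² × 0.2500 / 0.037² ≈ 701.53 → 702.
Additional respondents: 702 − 370 = 332.

332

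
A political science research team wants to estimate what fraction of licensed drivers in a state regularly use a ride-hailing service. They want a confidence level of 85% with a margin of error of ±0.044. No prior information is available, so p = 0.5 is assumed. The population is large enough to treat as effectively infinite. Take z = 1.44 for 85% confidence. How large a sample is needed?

268

With p = 0.5, p(1−p) = 0.25.
n = z²·p(1−p)/E² = 1.44² × 0.2500 / 0.044² = 2.0736 × 0.2500 / 0.001936 ≈ 267.77.
Rounding up gives n = 268.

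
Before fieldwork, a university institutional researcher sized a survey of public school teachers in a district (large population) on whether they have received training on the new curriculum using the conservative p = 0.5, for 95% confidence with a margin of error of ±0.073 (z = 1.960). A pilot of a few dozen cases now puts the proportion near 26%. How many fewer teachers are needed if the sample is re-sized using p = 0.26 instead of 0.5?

Conservative (p = 0.5): n = 1.960² × 0.25 / 0.073² ≈ 180.22 → 181.
Using p = 0.26: p(1−p) = 0.1924, so n = 1.960² × 0.1924 / 0.073² ≈ 138.70 → 139.
Reduction: 181 − 139 = 42.

42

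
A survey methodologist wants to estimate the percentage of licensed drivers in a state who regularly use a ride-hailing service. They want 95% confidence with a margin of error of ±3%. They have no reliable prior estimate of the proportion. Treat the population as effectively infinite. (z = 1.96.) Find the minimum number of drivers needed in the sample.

1068

With no prior estimate, use p = 0.5, giving p(1−p) = 0.25.
n = z²·p(1−p)/E² = 1.96² × 0.2500 / 0.030² = 3.8416 × 0.2500 / 0.000900 ≈ 1067.11.
Rounding up gives n = 1068.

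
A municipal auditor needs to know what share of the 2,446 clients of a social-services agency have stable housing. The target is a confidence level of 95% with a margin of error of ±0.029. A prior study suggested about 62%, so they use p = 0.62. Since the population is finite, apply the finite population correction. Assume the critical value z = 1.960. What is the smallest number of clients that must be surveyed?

Unadjusted: n₀ = 1.960² × 0.62 × 0.38 / 0.029² ≈ 1076.20, so n₀ = 1077.
Finite population correction with N = 2,446: n = n₀ / (1 + (n₀−1)/N) = 1077 / (1 + 1076/2446) = 1077 / 1.4399 ≈ 747.97.
Rounding up, n = 748.

748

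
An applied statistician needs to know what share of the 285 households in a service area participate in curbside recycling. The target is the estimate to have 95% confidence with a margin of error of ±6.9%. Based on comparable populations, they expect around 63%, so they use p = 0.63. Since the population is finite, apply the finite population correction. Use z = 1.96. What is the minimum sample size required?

114

Unadjusted: n₀ = 1.96² × 0.63 × 0.37 / 0.069² ≈ 188.09, so n₀ = 189.
Finite population correction with N = 285: n = n₀ / (1 + (n₀−1)/N) = 189 / (1 + 188/285) = 189 / 1.6596 ≈ 113.88.
Rounding up, n = 114.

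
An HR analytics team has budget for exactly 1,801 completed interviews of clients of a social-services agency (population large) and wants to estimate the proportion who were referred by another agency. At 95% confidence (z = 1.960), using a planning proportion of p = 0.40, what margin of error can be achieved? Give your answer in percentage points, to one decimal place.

SE(p̂) = √[p(1−p)/n] = √[0.2400/1801] = 0.01154.
E = z × SE = 1.960 × 0.01154 = 0.02263, or 2.3 percentage points.

2.3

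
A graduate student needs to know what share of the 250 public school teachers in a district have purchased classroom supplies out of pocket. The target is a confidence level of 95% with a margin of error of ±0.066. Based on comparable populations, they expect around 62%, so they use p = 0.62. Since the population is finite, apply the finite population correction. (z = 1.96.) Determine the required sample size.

Unadjusted: n₀ = 1.96² × 0.62 × 0.38 / 0.066² ≈ 207.78, so n₀ = 208.
Finite population correction with N = 250: n = n₀ / (1 + (n₀−1)/N) = 208 / (1 + 207/250) = 208 / 1.8280 ≈ 113.79.
Rounding up, n = 114.

114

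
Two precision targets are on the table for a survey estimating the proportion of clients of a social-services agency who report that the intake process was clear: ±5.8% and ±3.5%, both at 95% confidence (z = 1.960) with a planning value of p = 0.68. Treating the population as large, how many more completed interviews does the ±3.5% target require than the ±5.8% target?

At ±5.8%: n = 1.960² × 0.2176 / 0.058² ≈ 248.49 → 249.
At ±3.5%: n = 1.960² × 0.2176 / 0.035² ≈ 682.39 → 683.
Additional respondents: 683 − 249 = 434.

434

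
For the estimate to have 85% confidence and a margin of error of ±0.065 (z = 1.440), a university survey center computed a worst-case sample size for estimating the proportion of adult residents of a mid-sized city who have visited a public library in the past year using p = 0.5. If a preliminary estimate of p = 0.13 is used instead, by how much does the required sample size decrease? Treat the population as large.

67

Conservative (p = 0.5): n = 1.440² × 0.25 / 0.065² ≈ 122.70 → 123.
Using p = 0.13: p(1−p) = 0.1131, so n = 1.440² × 0.1131 / 0.065² ≈ 55.51 → 56.
Reduction: 123 − 56 = 67.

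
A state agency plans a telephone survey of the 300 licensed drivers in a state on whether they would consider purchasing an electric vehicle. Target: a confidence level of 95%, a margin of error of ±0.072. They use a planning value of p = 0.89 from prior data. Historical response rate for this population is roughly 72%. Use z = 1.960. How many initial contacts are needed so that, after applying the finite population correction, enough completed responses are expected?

Completed interviews needed (unadjusted): n₀ = 1.960² × 0.0979 / 0.072² ≈ 72.55 → 73.
FPC for N = 300: n = 73 / (1 + 72/300) = 73 / 1.2400 ≈ 58.87 → 59.
At a 72% response rate, contacts needed = 59 / 0.72 ≈ 81.94 → 82.

82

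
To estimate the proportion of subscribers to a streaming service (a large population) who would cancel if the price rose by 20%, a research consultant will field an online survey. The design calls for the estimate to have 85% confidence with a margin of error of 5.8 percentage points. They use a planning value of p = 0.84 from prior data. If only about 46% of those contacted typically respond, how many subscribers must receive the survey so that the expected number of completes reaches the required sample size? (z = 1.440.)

Completed interviews needed: n₀ = 1.440² × 0.1344 / 0.058² ≈ 82.85 → 83.
At a 46% response rate, contacts needed = 83 / 0.46 ≈ 180.43 → 181.

181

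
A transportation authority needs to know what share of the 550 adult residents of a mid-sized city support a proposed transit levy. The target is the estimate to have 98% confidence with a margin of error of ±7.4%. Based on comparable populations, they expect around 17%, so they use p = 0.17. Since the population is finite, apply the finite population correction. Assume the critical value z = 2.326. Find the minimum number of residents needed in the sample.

Unadjusted: n₀ = 2.326² × 0.17 × 0.83 / 0.074² ≈ 139.41, so n₀ = 140.
Finite population correction with N = 550: n = n₀ / (1 + (n₀−1)/N) = 140 / (1 + 139/550) = 140 / 1.2527 ≈ 111.76.
Rounding up, n = 112.

112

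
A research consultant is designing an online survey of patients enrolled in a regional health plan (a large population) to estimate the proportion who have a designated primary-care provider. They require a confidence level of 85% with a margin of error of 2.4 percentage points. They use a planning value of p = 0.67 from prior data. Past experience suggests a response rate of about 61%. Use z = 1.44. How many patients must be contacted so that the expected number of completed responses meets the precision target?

1305

Completed interviews needed: n₀ = 1.44² × 0.2211 / 0.024² ≈ 795.96 → 796.
At a 61% response rate, contacts needed = 796 / 0.61 ≈ 1304.92 → 1305.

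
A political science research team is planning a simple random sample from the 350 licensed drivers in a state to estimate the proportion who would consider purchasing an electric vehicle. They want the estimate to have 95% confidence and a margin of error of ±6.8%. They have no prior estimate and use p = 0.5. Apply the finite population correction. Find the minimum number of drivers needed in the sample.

131

For 95% confidence, z = 1.960.
Unadjusted: n₀ = 1.960² × 0.50 × 0.50 / 0.068² ≈ 207.70, so n₀ = 208.
Finite population correction with N = 350: n = n₀ / (1 + (n₀−1)/N) = 208 / (1 + 207/350) = 208 / 1.5914 ≈ 130.70.
Rounding up, n = 131.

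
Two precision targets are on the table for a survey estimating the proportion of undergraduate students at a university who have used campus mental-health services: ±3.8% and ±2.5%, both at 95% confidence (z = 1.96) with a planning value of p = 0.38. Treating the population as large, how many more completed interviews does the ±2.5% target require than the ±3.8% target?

At ±3.8%: n = 1.96² × 0.2356 / 0.038² ≈ 626.79 → 627.
At ±2.5%: n = 1.96² × 0.2356 / 0.025² ≈ 1448.13 → 1449.
Additional respondents: 1449 − 627 = 822.

822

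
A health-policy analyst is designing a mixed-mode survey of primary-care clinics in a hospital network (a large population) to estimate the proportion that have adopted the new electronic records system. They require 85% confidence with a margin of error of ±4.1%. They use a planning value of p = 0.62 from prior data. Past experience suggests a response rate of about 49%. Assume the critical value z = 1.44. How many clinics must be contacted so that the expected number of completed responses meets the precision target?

Completed interviews needed: n₀ = 1.44² × 0.2356 / 0.041² ≈ 290.62 → 291.
At a 49% response rate, contacts needed = 291 / 0.49 ≈ 593.88 → 594.

594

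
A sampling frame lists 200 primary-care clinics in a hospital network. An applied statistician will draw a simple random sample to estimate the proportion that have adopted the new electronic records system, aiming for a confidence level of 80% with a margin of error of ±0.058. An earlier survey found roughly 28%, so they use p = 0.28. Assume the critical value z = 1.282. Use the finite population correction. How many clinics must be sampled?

Unadjusted: n₀ = 1.282² × 0.28 × 0.72 / 0.058² ≈ 98.49, so n₀ = 99.
Finite population correction with N = 200: n = n₀ / (1 + (n₀−1)/N) = 99 / (1 + 98/200) = 99 / 1.4900 ≈ 66.44.
Rounding up, n = 67.

67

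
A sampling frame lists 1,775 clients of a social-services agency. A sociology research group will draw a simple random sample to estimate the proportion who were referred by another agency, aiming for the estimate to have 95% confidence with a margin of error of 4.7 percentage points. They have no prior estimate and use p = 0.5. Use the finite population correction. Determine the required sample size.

350

For 95% confidence, z = 1.960.
Unadjusted: n₀ = 1.960² × 0.50 × 0.50 / 0.047² ≈ 434.77, so n₀ = 435.
Finite population correction with N = 1,775: n = n₀ / (1 + (n₀−1)/N) = 435 / (1 + 434/1775) = 435 / 1.2445 ≈ 349.54.
Rounding up, n = 350.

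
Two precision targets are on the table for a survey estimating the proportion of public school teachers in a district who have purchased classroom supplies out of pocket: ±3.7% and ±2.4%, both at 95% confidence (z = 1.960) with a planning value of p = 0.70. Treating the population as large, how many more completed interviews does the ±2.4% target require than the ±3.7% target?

811

At ±3.7%: n = 1.960² × 0.2100 / 0.037² ≈ 589.29 → 590.
At ±2.4%: n = 1.960² × 0.2100 / 0.024² ≈ 1400.58 → 1401.
Additional respondents: 1401 − 590 = 811.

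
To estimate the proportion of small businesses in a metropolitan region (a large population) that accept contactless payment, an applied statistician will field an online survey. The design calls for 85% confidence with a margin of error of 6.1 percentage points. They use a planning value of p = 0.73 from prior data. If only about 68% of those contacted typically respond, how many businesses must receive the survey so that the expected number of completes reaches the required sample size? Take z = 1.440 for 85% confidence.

Completed interviews needed: n₀ = 1.440² × 0.1971 / 0.061² ≈ 109.84 → 110.
At a 68% response rate, contacts needed = 110 / 0.68 ≈ 161.76 → 162.

162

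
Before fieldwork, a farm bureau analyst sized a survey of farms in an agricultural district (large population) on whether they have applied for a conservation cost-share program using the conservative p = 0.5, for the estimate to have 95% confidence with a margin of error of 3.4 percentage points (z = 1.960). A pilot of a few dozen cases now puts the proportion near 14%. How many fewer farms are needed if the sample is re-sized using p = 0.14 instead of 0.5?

430

Conservative (p = 0.5): n = 1.960² × 0.25 / 0.034² ≈ 830.80 → 831.
Using p = 0.14: p(1−p) = 0.1204, so n = 1.960² × 0.1204 / 0.034² ≈ 400.11 → 401.
Reduction: 831 − 401 = 430.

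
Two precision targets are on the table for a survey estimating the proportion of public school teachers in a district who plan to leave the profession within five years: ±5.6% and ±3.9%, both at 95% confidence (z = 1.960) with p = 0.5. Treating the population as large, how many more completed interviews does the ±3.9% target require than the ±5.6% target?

325

At ±5.6%: n = 1.960² × 0.2500 / 0.056² ≈ 306.25 → 307.
At ±3.9%: n = 1.960² × 0.2500 / 0.039² ≈ 631.43 → 632.
Additional respondents: 632 − 307 = 325.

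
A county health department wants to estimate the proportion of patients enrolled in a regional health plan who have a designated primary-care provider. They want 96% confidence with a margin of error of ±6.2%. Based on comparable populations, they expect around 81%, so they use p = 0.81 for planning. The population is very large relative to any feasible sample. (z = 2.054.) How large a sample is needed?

169

With p = 0.81, p(1−p) = 0.1539.
n = z²·p(1−p)/E² = 2.054² × 0.1539 / 0.062² = 4.2189 × 0.1539 / 0.003844 ≈ 168.91.
Rounding up gives n = 169.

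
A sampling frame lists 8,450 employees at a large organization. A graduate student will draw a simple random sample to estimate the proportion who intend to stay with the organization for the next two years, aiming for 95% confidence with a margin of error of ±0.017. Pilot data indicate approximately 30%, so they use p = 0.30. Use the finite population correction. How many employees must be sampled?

For 95% confidence, z = 1.96.
Unadjusted: n₀ = 1.96² × 0.30 × 0.70 / 0.017² ≈ 2791.47, so n₀ = 2792.
Finite population correction with N = 8,450: n = n₀ / (1 + (n₀−1)/N) = 2792 / (1 + 2791/8450) = 2792 / 1.3303 ≈ 2098.78.
Rounding up, n = 2099.

2099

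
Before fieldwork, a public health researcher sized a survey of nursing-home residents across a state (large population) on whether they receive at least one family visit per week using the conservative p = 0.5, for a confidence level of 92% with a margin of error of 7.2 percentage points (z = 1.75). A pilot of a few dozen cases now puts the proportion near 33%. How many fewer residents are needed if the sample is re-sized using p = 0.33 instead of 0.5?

Conservative (p = 0.5): n = 1.75² × 0.25 / 0.072² ≈ 147.69 → 148.
Using p = 0.33: p(1−p) = 0.2211, so n = 1.75² × 0.2211 / 0.072² ≈ 130.62 → 131.
Reduction: 148 − 131 = 17.

17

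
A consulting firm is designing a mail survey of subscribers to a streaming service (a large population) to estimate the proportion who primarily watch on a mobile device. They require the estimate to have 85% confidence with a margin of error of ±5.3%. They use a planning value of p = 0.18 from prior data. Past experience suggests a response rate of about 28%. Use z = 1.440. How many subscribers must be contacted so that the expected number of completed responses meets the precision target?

Completed interviews needed: n₀ = 1.440² × 0.1476 / 0.053² ≈ 108.96 → 109.
At a 28% response rate, contacts needed = 109 / 0.28 ≈ 389.29 → 390.

390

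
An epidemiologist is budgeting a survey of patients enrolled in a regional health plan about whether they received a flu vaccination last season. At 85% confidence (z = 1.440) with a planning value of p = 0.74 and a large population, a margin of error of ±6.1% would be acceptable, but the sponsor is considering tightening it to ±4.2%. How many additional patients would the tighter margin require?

119

At ±6.1%: n = 1.440² × 0.1924 / 0.061² ≈ 107.22 → 108.
At ±4.2%: n = 1.440² × 0.1924 / 0.042² ≈ 226.17 → 227.
Additional respondents: 227 − 108 = 119.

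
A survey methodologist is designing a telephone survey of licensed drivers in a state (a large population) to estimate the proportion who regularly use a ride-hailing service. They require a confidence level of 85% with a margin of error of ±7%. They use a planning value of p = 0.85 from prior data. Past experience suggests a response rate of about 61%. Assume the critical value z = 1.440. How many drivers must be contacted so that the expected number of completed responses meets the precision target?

Completed interviews needed: n₀ = 1.440² × 0.1275 / 0.070² ≈ 53.96 → 54.
At a 61% response rate, contacts needed = 54 / 0.61 ≈ 88.52 → 89.

89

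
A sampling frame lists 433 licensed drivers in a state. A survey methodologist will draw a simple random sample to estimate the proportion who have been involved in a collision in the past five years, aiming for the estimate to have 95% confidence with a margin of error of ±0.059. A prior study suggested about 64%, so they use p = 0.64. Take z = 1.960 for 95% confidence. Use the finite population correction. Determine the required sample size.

161

Unadjusted: n₀ = 1.960² × 0.64 × 0.36 / 0.059² ≈ 254.27, so n₀ = 255.
Finite population correction with N = 433: n = n₀ / (1 + (n₀−1)/N) = 255 / (1 + 254/433) = 255 / 1.5866 ≈ 160.72.
Rounding up, n = 161.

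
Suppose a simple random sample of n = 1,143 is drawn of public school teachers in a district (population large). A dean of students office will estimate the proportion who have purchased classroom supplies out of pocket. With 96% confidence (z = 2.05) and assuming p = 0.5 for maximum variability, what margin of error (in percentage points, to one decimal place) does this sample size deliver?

3.0

SE(p̂) = √[p(1−p)/n] = √[0.2500/1143] = 0.01479.
E = z × SE = 2.05 × 0.01479 = 0.03032, or 3.0 percentage points.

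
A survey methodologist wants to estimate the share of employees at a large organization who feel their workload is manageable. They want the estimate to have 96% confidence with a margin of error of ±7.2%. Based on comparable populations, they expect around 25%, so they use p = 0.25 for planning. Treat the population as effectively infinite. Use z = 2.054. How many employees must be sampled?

153

With p = 0.25, p(1−p) = 0.1875.
n = z²·p(1−p)/E² = 2.054² × 0.1875 / 0.072² = 4.2189 × 0.1875 / 0.005184 ≈ 152.59.
Rounding up gives n = 153.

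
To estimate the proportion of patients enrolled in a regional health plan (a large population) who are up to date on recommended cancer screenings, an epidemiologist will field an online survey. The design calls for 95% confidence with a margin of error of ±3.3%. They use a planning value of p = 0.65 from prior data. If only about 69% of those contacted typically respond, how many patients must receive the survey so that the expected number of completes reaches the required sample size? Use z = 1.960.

1164

Completed interviews needed: n₀ = 1.960² × 0.2275 / 0.033² ≈ 802.54 → 803.
At a 69% response rate, contacts needed = 803 / 0.69 ≈ 1163.77 → 1164.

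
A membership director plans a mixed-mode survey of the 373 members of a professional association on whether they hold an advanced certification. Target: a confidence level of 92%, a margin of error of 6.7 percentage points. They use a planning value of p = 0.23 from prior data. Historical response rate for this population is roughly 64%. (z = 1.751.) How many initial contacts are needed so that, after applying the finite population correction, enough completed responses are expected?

Completed interviews needed (unadjusted): n₀ = 1.751² × 0.1771 / 0.067² ≈ 120.96 → 121.
FPC for N = 373: n = 121 / (1 + 120/373) = 121 / 1.3217 ≈ 91.55 → 92.
At a 64% response rate, contacts needed = 92 / 0.64 ≈ 143.75 → 144.

144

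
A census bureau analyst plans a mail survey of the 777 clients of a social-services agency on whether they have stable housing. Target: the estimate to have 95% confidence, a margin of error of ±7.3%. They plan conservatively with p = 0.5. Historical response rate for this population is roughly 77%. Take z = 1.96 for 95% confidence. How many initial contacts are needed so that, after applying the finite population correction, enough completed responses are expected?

191

Completed interviews needed (unadjusted): n₀ = 1.96² × 0.2500 / 0.073² ≈ 180.22 → 181.
FPC for N = 777: n = 181 / (1 + 180/777) = 181 / 1.2317 ≈ 146.96 → 147.
At a 77% response rate, contacts needed = 147 / 0.77 ≈ 190.91 → 191.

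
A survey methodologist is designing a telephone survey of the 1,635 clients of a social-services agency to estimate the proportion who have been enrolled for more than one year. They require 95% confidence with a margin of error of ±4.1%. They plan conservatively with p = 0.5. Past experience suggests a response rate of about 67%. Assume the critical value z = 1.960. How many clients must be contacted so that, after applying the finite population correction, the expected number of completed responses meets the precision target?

Completed interviews needed (unadjusted): n₀ = 1.960² × 0.2500 / 0.041² ≈ 571.33 → 572.
FPC for N = 1,635: n = 572 / (1 + 571/1635) = 572 / 1.3492 ≈ 423.94 → 424.
At a 67% response rate, contacts needed = 424 / 0.67 ≈ 632.84 → 633.

633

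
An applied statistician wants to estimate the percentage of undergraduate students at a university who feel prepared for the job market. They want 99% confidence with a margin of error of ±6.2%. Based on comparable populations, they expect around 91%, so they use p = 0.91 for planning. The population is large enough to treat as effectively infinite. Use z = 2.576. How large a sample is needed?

With p = 0.91, p(1−p) = 0.0819.
n = z²·p(1−p)/E² = 2.576² × 0.0819 / 0.062² = 6.6358 × 0.0819 / 0.003844 ≈ 141.38.
Rounding up gives n = 142.

142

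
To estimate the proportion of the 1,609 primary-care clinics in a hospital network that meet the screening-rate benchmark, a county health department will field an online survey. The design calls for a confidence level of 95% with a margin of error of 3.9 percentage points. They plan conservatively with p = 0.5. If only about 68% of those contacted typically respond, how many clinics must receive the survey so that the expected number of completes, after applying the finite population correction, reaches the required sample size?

For 95% confidence, z = 1.960.
Completed interviews needed (unadjusted): n₀ = 1.960² × 0.2500 / 0.039² ≈ 631.43 → 632.
FPC for N = 1,609: n = 632 / (1 + 631/1609) = 632 / 1.3922 ≈ 453.97 → 454.
At a 68% response rate, contacts needed = 454 / 0.68 ≈ 667.65 → 668.

668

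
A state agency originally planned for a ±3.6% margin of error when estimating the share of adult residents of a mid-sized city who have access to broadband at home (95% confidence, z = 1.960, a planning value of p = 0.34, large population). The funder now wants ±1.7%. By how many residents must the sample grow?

At ±3.6%: n = 1.960² × 0.2244 / 0.036² ≈ 665.17 → 666.
At ±1.7%: n = 1.960² × 0.2244 / 0.017² ≈ 2982.89 → 2983.
Additional respondents: 2983 − 666 = 2317.

2317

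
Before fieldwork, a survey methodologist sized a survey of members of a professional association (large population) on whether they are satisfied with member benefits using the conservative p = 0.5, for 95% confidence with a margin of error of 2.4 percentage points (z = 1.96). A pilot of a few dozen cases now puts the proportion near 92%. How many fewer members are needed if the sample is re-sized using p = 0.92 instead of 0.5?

1177

Conservative (p = 0.5): n = 1.96² × 0.25 / 0.024² ≈ 1667.36 → 1668.
Using p = 0.92: p(1−p) = 0.0736, so n = 1.96² × 0.0736 / 0.024² ≈ 490.87 → 491.
Reduction: 1668 − 491 = 1177.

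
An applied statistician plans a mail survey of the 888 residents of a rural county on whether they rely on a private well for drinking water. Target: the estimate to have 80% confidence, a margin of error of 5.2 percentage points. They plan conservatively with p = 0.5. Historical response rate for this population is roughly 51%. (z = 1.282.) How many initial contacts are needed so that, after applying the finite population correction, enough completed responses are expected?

255

Completed interviews needed (unadjusted): n₀ = 1.282² × 0.2500 / 0.052² ≈ 151.95 → 152.
FPC for N = 888: n = 152 / (1 + 151/888) = 152 / 1.1700 ≈ 129.91 → 130.
At a 51% response rate, contacts needed = 130 / 0.51 ≈ 254.90 → 255.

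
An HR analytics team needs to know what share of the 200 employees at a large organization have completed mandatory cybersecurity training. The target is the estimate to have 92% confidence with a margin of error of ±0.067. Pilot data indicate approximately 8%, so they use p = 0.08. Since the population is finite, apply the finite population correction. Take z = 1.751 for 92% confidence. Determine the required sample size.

Unadjusted: n₀ = 1.751² × 0.08 × 0.92 / 0.067² ≈ 50.27, so n₀ = 51.
Finite population correction with N = 200: n = n₀ / (1 + (n₀−1)/N) = 51 / (1 + 50/200) = 51 / 1.2500 ≈ 40.80.
Rounding up, n = 41.

41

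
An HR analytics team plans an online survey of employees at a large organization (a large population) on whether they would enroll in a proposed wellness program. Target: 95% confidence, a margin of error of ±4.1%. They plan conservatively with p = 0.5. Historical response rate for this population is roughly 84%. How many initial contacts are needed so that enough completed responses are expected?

For 95% confidence, z = 1.96.
Completed interviews needed: n₀ = 1.96² × 0.2500 / 0.041² ≈ 571.33 → 572.
At an 84% response rate, contacts needed = 572 / 0.84 ≈ 680.95 → 681.

681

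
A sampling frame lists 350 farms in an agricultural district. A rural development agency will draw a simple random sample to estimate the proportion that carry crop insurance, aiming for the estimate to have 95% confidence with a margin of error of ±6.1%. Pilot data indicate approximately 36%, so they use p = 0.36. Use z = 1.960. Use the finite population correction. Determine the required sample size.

142

Unadjusted: n₀ = 1.960² × 0.36 × 0.64 / 0.061² ≈ 237.87, so n₀ = 238.
Finite population correction with N = 350: n = n₀ / (1 + (n₀−1)/N) = 238 / (1 + 237/350) = 238 / 1.6771 ≈ 141.91.
Rounding up, n = 142.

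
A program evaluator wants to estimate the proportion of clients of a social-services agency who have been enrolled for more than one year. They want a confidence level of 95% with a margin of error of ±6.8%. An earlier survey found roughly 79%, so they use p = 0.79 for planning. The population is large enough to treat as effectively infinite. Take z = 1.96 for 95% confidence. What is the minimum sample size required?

With p = 0.79, p(1−p) = 0.1659.
n = z²·p(1−p)/E² = 1.96² × 0.1659 / 0.068² = 3.8416 × 0.1659 / 0.004624 ≈ 137.83.
Rounding up gives n = 138.

138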